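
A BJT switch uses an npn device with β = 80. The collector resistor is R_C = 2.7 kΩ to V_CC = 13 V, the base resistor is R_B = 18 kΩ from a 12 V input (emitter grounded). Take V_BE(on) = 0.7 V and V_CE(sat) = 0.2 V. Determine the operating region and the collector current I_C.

Assume active: I_B = (12 − 0.7)/18 = 0.628 mA, giving I_C = β·I_B = 50.2 mA.
But then V_CE = 13 − 50.2×2.7 = -123 V < V_CE(sat) = 0.2 V — impossible in the active region.
So the transistor is saturated. With V_CE = 0.2 V, I_C = (V_CC − 0.2)/R_C = 12.8/2.7 = 4.74 mA.
Check: β·I_B = 50.2 mA > I_C = 4.74 mA, confirming saturation.

saturation; I_C ≈ 4.7 mA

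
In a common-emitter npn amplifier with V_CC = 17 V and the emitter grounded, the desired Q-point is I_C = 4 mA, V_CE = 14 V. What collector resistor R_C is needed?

Collector loop: V_CC = I_C·R_C + V_CE.
R_C = (V_CC − V_CE)/I_C = (17 − 14)/4 = 0.75 kΩ.

R_C ≈ 0.75 kΩ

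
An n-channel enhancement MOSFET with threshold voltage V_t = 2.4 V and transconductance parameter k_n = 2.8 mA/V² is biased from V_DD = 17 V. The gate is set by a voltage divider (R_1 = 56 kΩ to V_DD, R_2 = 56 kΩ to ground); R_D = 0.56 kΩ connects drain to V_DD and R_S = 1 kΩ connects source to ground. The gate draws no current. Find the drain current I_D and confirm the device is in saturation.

I_D ≈ 4.3 mA

V_G = V_DD·R_2/(R_1+R_2) = 17×56/112 = 8.5 V.
Assume saturation: I_D = (k_n/2)(V_GS − V_t)² with V_GS = V_G − I_D·R_S = 8.5 − 1·I_D.
Substituting gives 1.4·I_D² − 18.1·I_D + 52.1 = 0, with roots I_D = 4.34 or 8.57 mA.
The root I_D = 8.57 mA gives V_GS = -0.0749 V ≤ V_t, so take I_D = 4.34 mA.
Then V_GS = 4.16 V and V_DS = V_DD − I_D(R_D+R_S) = 17 − 4.34×1.56 = 10.2 V.
Saturation requires V_DS ≥ V_GS − V_t = 1.76 V; 10.2 ≥ 1.76 ✓.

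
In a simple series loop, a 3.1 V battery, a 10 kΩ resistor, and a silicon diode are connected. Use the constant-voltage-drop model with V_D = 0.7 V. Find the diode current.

I ≈ 0.24 mA

KVL around the loop: 3.1 = V_D + I·R = 0.7 + I × 10 kΩ.
So I = (3.1 − 0.7) / 10 kΩ = 2.4 / 10 = 0.24 mA.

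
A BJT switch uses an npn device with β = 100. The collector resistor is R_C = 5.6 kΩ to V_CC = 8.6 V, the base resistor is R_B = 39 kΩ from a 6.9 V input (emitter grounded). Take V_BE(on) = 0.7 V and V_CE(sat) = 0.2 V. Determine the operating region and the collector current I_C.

saturation; I_C ≈ 1.5 mA

Assume active: I_B = (6.9 − 0.7)/39 = 0.159 mA, giving I_C = β·I_B = 15.9 mA.
But then V_CE = 8.6 − 15.9×5.6 = -80.4 V < V_CE(sat) = 0.2 V — impossible in the active region.
So the transistor is saturated. With V_CE = 0.2 V, I_C = (V_CC − 0.2)/R_C = 8.4/5.6 = 1.5 mA.
Check: β·I_B = 15.9 mA > I_C = 1.5 mA, confirming saturation.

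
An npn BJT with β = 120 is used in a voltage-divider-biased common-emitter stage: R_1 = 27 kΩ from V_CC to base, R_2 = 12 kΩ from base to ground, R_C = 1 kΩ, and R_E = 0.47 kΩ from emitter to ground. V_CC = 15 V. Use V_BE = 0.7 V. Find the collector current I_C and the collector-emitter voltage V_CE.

I_C ≈ 7.2 mA, V_CE ≈ 4.4 V

Thevenize the base divider: V_Th = V_CC·R_2/(R_1+R_2) = 15×12/39 = 4.62 V, R_Th = R_1‖R_2 = 8.31 kΩ.
Base-emitter loop: V_Th = I_B·R_Th + V_BE + (β+1)I_B·R_E, so I_B = (4.62 − 0.7) / (8.31 + 121×0.47) = 0.0601 mA.
I_C = β·I_B = 120×0.0601 = 7.21 mA, and I_E = (β+1)I_B = 7.27 mA.
V_CE = V_CC − I_C·R_C − I_E·R_E = 15 − 7.21×1 − 7.27×0.47 = 4.37 V.
V_CE = 4.37 V > 0.2 V confirms active-region operation.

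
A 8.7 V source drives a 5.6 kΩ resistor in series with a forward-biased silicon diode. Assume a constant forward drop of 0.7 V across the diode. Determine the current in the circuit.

KVL around the loop: 8.7 = V_D + I·R = 0.7 + I × 5.6 kΩ.
So I = (8.7 − 0.7) / 5.6 kΩ = 8 / 5.6 = 1.43 mA.

I ≈ 1.4 mA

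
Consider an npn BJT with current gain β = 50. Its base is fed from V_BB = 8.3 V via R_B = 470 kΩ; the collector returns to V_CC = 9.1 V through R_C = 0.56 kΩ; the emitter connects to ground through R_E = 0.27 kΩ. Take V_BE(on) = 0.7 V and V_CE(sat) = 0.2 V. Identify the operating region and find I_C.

active; I_C ≈ 0.79 mA

Assume active. Base-emitter loop: I_B = (V_BB − V_BE)/(R_B + (β+1)R_E) = (8.3 − 0.7)/(470 + 51×0.27) = 0.0157 mA.
I_C = β·I_B = 50×0.0157 = 0.785 mA.
V_CE = V_CC − I_C·R_C − I_E·R_E = 9.1 − 0.785×0.56 − 0.801×0.27 = 8.44 V > V_CE(sat), so the active-region assumption holds.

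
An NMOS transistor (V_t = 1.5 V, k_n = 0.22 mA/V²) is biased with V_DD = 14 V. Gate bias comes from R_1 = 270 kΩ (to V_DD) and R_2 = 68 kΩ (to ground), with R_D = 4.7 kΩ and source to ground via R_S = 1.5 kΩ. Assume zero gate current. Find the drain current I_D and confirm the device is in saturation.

I_D ≈ 0.14 mA

V_G = V_DD·R_2/(R_1+R_2) = 14×68/338 = 2.82 V.
Assume saturation: I_D = (k_n/2)(V_GS − V_t)² with V_GS = V_G − I_D·R_S = 2.82 − 1.5·I_D.
Substituting gives 0.247·I_D² − 1.43·I_D + 0.191 = 0, with roots I_D = 0.136 or 5.66 mA.
The root I_D = 5.66 mA gives V_GS = -5.67 V ≤ V_t, so take I_D = 0.136 mA.
Then V_GS = 2.61 V and V_DS = V_DD − I_D(R_D+R_S) = 14 − 0.136×6.2 = 13.2 V.
Saturation requires V_DS ≥ V_GS − V_t = 1.11 V; 13.2 ≥ 1.11 ✓.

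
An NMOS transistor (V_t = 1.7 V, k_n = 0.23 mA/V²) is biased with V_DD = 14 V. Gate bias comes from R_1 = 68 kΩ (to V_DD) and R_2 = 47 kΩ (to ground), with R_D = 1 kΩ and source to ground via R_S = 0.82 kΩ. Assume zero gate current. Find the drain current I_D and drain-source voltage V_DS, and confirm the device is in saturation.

V_G = V_DD·R_2/(R_1+R_2) = 14×47/115 = 5.72 V.
Assume saturation: I_D = (k_n/2)(V_GS − V_t)² with V_GS = V_G − I_D·R_S = 5.72 − 0.82·I_D.
Substituting gives 0.0773·I_D² − 1.76·I_D + 1.86 = 0, with roots I_D = 1.11 or 21.6 mA.
The root I_D = 21.6 mA gives V_GS = -12 V ≤ V_t, so take I_D = 1.11 mA.
Then V_GS = 4.81 V and V_DS = V_DD − I_D(R_D+R_S) = 14 − 1.11×1.82 = 12 V.
Saturation requires V_DS ≥ V_GS − V_t = 3.11 V; 12 ≥ 3.11 ✓.

I_D ≈ 1.1 mA, V_DS ≈ 12 V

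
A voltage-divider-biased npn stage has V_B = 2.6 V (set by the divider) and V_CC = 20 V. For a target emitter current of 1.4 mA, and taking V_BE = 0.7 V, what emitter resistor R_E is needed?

R_E ≈ 1.4 kΩ

V_E = V_B − V_BE = 2.6 − 0.7 = 1.9 V.
R_E = V_E / I_E = 1.9 / 1.4 = 1.36 kΩ.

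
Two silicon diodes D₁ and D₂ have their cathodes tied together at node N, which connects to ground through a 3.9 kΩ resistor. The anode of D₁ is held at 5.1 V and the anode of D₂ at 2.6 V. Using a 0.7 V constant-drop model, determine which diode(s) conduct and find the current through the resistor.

Only D₁ conducts; I_R ≈ 1.1 mA

Assume both conduct. Then node N would need to be at both 5.1−0.7 = 4.4 V and 2.6−0.7 = 1.9 V, which is impossible.
Assume only D₁ conducts: V_N = 5.1 − 0.7 = 4.4 V, so I_R = 4.4/3.9 = 1.13 mA.
Check D₂: its anode-to-cathode voltage is 2.6 − 4.4 = -1.8 V < 0.7 V, so it is off. The assumption is consistent.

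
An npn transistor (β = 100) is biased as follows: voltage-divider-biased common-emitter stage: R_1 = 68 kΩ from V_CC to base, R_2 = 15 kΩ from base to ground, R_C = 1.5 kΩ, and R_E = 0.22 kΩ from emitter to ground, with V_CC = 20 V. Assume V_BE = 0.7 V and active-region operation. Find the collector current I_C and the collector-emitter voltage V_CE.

Thevenize the base divider: V_Th = V_CC·R_2/(R_1+R_2) = 20×15/83 = 3.61 V, R_Th = R_1‖R_2 = 12.3 kΩ.
Base-emitter loop: V_Th = I_B·R_Th + V_BE + (β+1)I_B·R_E, so I_B = (3.61 − 0.7) / (12.3 + 101×0.22) = 0.0845 mA.
I_C = β·I_B = 100×0.0845 = 8.45 mA, and I_E = (β+1)I_B = 8.53 mA.
V_CE = V_CC − I_C·R_C − I_E·R_E = 20 − 8.45×1.5 − 8.53×0.22 = 5.46 V.
V_CE = 5.46 V > 0.2 V confirms active-region operation.

I_C ≈ 8.4 mA, V_CE ≈ 5.5 V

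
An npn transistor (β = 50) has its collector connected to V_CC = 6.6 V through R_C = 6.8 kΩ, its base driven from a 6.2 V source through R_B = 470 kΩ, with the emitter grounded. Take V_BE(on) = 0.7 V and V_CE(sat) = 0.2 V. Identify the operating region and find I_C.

Assume active. Base-emitter loop: I_B = (V_BB − V_BE)/R_B = (6.2 − 0.7)/470 = 0.0117 mA.
I_C = β·I_B = 50×0.0117 = 0.585 mA.
V_CE = V_CC − I_C·R_C = 6.6 − 0.585×6.8 = 2.62 V > V_CE(sat), so the active-region assumption holds.

active; I_C ≈ 0.59 mA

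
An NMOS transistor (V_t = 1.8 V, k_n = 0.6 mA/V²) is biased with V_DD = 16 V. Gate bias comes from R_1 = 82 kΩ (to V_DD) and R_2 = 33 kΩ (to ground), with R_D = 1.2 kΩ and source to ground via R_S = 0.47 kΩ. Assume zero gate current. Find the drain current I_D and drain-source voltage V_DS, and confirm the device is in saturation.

I_D ≈ 1.4 mA, V_DS ≈ 14 V

V_G = V_DD·R_2/(R_1+R_2) = 16×33/115 = 4.59 V.
Assume saturation: I_D = (k_n/2)(V_GS − V_t)² with V_GS = V_G − I_D·R_S = 4.59 − 0.47·I_D.
Substituting gives 0.0663·I_D² − 1.79·I_D + 2.34 = 0, with roots I_D = 1.38 or 25.6 mA.
The root I_D = 25.6 mA gives V_GS = -7.44 V ≤ V_t, so take I_D = 1.38 mA.
Then V_GS = 3.94 V and V_DS = V_DD − I_D(R_D+R_S) = 16 − 1.38×1.67 = 13.7 V.
Saturation requires V_DS ≥ V_GS − V_t = 2.14 V; 13.7 ≥ 2.14 ✓.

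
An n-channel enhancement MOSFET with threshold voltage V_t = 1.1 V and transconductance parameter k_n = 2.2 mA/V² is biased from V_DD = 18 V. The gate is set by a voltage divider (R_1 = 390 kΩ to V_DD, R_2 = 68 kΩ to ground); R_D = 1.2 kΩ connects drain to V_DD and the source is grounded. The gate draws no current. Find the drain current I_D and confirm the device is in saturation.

I_D ≈ 2.7 mA

V_G = V_DD·R_2/(R_1+R_2) = 18×68/458 = 2.67 V. With the source grounded, V_GS = V_G = 2.67 V.
Assume saturation: I_D = (k_n/2)(V_GS − V_t)² = (2.2/2)×(2.67 − 1.1)² = 1.1×1.57² = 2.72 mA.
V_DS = V_DD − I_D·R_D = 18 − 2.72×1.2 = 14.7 V.
Saturation requires V_DS ≥ V_GS − V_t = 1.57 V; 14.7 ≥ 1.57 ✓.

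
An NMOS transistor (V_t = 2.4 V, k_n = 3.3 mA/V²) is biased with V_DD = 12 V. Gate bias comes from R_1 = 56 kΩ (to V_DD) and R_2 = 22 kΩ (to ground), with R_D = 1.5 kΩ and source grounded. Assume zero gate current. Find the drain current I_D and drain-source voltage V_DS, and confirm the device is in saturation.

I_D ≈ 1.6 mA, V_DS ≈ 9.6 V

V_G = V_DD·R_2/(R_1+R_2) = 12×22/78 = 3.38 V. With the source grounded, V_GS = V_G = 3.38 V.
Assume saturation: I_D = (k_n/2)(V_GS − V_t)² = (3.3/2)×(3.38 − 2.4)² = 1.65×0.985² = 1.6 mA.
V_DS = V_DD − I_D·R_D = 12 − 1.6×1.5 = 9.6 V.
Saturation requires V_DS ≥ V_GS − V_t = 0.985 V; 9.6 ≥ 0.985 ✓.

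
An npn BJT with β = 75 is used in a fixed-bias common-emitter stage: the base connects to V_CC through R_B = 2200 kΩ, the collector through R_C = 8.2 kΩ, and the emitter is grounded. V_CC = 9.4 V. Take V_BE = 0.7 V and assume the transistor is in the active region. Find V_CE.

Base loop: V_CC = I_B·R_B + V_BE, so I_B = (9.4 − 0.7)/2200 kΩ = 0.00395 mA.
In the active region I_C = β·I_B = 75 × 0.00395 = 0.297 mA.
Collector loop: V_CE = V_CC − I_C·R_C = 9.4 − 0.297×8.2 = 6.97 V.
Since V_CE = 6.97 V > V_CE(sat) ≈ 0.2 V, the transistor is in the active region as assumed.

V_CE ≈ 7 V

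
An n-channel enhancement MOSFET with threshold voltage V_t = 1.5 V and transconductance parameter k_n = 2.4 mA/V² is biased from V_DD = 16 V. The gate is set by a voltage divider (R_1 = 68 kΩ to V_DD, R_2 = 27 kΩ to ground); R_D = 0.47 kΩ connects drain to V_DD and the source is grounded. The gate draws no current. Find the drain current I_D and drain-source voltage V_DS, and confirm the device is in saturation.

V_G = V_DD·R_2/(R_1+R_2) = 16×27/95 = 4.55 V. With the source grounded, V_GS = V_G = 4.55 V.
Assume saturation: I_D = (k_n/2)(V_GS − V_t)² = (2.4/2)×(4.55 − 1.5)² = 1.2×3.05² = 11.1 mA.
V_DS = V_DD − I_D·R_D = 16 − 11.1×0.47 = 10.8 V.
Saturation requires V_DS ≥ V_GS − V_t = 3.05 V; 10.8 ≥ 3.05 ✓.

I_D ≈ 11 mA, V_DS ≈ 11 V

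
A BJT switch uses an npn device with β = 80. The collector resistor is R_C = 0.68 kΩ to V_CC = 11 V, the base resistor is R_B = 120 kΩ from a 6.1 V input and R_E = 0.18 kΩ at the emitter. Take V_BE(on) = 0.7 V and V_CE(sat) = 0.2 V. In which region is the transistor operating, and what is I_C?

active; I_C ≈ 3.2 mA

Assume active. Base-emitter loop: I_B = (V_BB − V_BE)/(R_B + (β+1)R_E) = (6.1 − 0.7)/(120 + 81×0.18) = 0.0401 mA.
I_C = β·I_B = 80×0.0401 = 3.21 mA.
V_CE = V_CC − I_C·R_C − I_E·R_E = 11 − 3.21×0.68 − 3.25×0.18 = 8.23 V > V_CE(sat), so the active-region assumption holds.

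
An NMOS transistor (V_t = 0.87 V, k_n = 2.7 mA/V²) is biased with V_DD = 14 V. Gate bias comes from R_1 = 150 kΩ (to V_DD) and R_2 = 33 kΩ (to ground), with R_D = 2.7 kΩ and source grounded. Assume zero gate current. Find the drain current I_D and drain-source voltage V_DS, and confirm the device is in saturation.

V_G = V_DD·R_2/(R_1+R_2) = 14×33/183 = 2.52 V. With the source grounded, V_GS = V_G = 2.52 V.
Assume saturation: I_D = (k_n/2)(V_GS − V_t)² = (2.7/2)×(2.52 − 0.87)² = 1.35×1.65² = 3.7 mA.
V_DS = V_DD − I_D·R_D = 14 − 3.7×2.7 = 4.02 V.
Saturation requires V_DS ≥ V_GS − V_t = 1.65 V; 4.02 ≥ 1.65 ✓.

I_D ≈ 3.7 mA, V_DS ≈ 4 V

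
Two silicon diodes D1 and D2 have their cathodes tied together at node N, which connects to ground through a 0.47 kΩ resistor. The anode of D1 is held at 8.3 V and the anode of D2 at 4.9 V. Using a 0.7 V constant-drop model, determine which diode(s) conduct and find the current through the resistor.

Only D1 conducts; I_R ≈ 16 mA

Assume both conduct. Then node N would need to be at both 8.3−0.7 = 7.6 V and 4.9−0.7 = 4.2 V, which is impossible.
Assume only D1 conducts: V_N = 8.3 − 0.7 = 7.6 V, so I_R = 7.6/0.47 = 16.2 mA.
Check D2: its anode-to-cathode voltage is 4.9 − 7.6 = -2.7 V < 0.7 V, so it is off. The assumption is consistent.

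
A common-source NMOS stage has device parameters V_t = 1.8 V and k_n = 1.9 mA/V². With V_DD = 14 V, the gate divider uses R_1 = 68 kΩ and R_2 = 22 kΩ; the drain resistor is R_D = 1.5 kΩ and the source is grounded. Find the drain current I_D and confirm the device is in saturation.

I_D ≈ 2.5 mA

V_G = V_DD·R_2/(R_1+R_2) = 14×22/90 = 3.42 V. With the source grounded, V_GS = V_G = 3.42 V.
Assume saturation: I_D = (k_n/2)(V_GS − V_t)² = (1.9/2)×(3.42 − 1.8)² = 0.95×1.62² = 2.5 mA.
V_DS = V_DD − I_D·R_D = 14 − 2.5×1.5 = 10.2 V.
Saturation requires V_DS ≥ V_GS − V_t = 1.62 V; 10.2 ≥ 1.62 ✓.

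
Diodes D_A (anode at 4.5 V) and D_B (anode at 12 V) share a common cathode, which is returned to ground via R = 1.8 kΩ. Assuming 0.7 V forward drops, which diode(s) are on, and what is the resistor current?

Only D_B conducts; I_R ≈ 6.3 mA

Assume both conduct. Then node N would need to be at both 4.5−0.7 = 3.8 V and 12−0.7 = 11.3 V, which is impossible.
Assume only D_B conducts: V_N = 12 − 0.7 = 11.3 V, so I_R = 11.3/1.8 = 6.28 mA.
Check D_A: its anode-to-cathode voltage is 4.5 − 11.3 = -6.8 V < 0.7 V, so it is off. The assumption is consistent.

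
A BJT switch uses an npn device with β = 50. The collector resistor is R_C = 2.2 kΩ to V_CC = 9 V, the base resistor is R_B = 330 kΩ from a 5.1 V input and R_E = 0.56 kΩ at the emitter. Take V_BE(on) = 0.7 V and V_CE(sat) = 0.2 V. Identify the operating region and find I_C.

Assume active. Base-emitter loop: I_B = (V_BB − V_BE)/(R_B + (β+1)R_E) = (5.1 − 0.7)/(330 + 51×0.56) = 0.0123 mA.
I_C = β·I_B = 50×0.0123 = 0.614 mA.
V_CE = V_CC − I_C·R_C − I_E·R_E = 9 − 0.614×2.2 − 0.626×0.56 = 7.3 V > V_CE(sat), so the active-region assumption holds.

active; I_C ≈ 0.61 mA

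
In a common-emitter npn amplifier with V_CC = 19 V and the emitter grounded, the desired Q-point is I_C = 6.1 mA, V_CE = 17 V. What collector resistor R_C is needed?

R_C ≈ 0.33 kΩ

Collector loop: V_CC = I_C·R_C + V_CE.
R_C = (V_CC − V_CE)/I_C = (19 − 17)/6.1 = 0.328 kΩ.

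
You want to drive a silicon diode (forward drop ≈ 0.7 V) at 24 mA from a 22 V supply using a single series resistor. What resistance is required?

R ≈ 0.89 kΩ

The resistor drops V_S − V_D = 22 − 0.7 = 21.3 V at 24 mA.
R = 21.3 V / 24 mA = 0.888 kΩ.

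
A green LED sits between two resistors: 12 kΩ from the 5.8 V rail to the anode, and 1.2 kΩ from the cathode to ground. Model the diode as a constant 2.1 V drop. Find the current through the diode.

The two resistors are in series with the diode, so KVL gives 5.8 = I·12 + 2.1 + I·1.2.
I = (5.8 − 2.1) / (12 + 1.2) kΩ = 3.7 / 13.2 = 0.28 mA.

I ≈ 0.28 mA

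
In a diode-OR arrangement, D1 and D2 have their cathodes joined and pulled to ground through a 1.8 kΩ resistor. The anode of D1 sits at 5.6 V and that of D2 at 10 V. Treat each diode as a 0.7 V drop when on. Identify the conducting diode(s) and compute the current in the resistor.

Assume both conduct. Then node N would need to be at both 5.6−0.7 = 4.9 V and 10−0.7 = 9.3 V, which is impossible.
Assume only D2 conducts: V_N = 10 − 0.7 = 9.3 V, so I_R = 9.3/1.8 = 5.17 mA.
Check D1: its anode-to-cathode voltage is 5.6 − 9.3 = -3.7 V < 0.7 V, so it is off. The assumption is consistent.

Only D2 conducts; I_R ≈ 5.2 mA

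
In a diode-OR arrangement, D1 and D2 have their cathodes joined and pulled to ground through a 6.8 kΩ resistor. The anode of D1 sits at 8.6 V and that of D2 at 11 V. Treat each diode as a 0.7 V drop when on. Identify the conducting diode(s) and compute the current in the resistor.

Assume both conduct. Then node N would need to be at both 8.6−0.7 = 7.9 V and 11−0.7 = 10.3 V, which is impossible.
Assume only D2 conducts: V_N = 11 − 0.7 = 10.3 V, so I_R = 10.3/6.8 = 1.51 mA.
Check D1: its anode-to-cathode voltage is 8.6 − 10.3 = -1.7 V < 0.7 V, so it is off. The assumption is consistent.

Only D2 conducts; I_R ≈ 1.5 mA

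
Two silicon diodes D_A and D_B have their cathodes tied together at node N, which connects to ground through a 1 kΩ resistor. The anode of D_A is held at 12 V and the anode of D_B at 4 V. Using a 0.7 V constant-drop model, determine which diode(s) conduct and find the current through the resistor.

Only D_A conducts; I_R ≈ 11 mA

Assume both conduct. Then node N would need to be at both 12−0.7 = 11.3 V and 4−0.7 = 3.3 V, which is impossible.
Assume only D_A conducts: V_N = 12 − 0.7 = 11.3 V, so I_R = 11.3/1 = 11.3 mA.
Check D_B: its anode-to-cathode voltage is 4 − 11.3 = -7.3 V < 0.7 V, so it is off. The assumption is consistent.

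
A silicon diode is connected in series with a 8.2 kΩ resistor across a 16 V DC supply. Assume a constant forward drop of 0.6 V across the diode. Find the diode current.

KVL around the loop: 16 = V_D + I·R = 0.6 + I × 8.2 kΩ.
So I = (16 − 0.6) / 8.2 kΩ = 15.4 / 8.2 = 1.88 mA.

I ≈ 1.9 mA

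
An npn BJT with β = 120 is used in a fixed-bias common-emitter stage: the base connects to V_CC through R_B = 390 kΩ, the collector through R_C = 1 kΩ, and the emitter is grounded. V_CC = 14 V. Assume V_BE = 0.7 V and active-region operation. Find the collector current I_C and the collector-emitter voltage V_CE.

Base loop: V_CC = I_B·R_B + V_BE, so I_B = (14 − 0.7)/390 kΩ = 0.0341 mA.
In the active region I_C = β·I_B = 120 × 0.0341 = 4.09 mA.
Collector loop: V_CE = V_CC − I_C·R_C = 14 − 4.09×1 = 9.91 V.
Since V_CE = 9.91 V > V_CE(sat) ≈ 0.2 V, the transistor is in the active region as assumed.

I_C ≈ 4.1 mA, V_CE ≈ 9.9 V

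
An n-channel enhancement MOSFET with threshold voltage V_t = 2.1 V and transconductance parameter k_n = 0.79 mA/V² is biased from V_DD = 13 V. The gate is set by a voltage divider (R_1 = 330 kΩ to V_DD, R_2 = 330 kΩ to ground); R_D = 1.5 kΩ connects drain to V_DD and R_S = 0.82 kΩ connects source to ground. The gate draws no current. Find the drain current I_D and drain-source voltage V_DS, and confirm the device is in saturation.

I_D ≈ 2.4 mA, V_DS ≈ 7.5 V

V_G = V_DD·R_2/(R_1+R_2) = 13×330/660 = 6.5 V.
Assume saturation: I_D = (k_n/2)(V_GS − V_t)² with V_GS = V_G − I_D·R_S = 6.5 − 0.82·I_D.
Substituting gives 0.266·I_D² − 3.85·I_D + 7.65 = 0, with roots I_D = 2.38 or 12.1 mA.
The root I_D = 12.1 mA gives V_GS = -3.44 V ≤ V_t, so take I_D = 2.38 mA.
Then V_GS = 4.55 V and V_DS = V_DD − I_D(R_D+R_S) = 13 − 2.38×2.32 = 7.49 V.
Saturation requires V_DS ≥ V_GS − V_t = 2.45 V; 7.49 ≥ 2.45 ✓.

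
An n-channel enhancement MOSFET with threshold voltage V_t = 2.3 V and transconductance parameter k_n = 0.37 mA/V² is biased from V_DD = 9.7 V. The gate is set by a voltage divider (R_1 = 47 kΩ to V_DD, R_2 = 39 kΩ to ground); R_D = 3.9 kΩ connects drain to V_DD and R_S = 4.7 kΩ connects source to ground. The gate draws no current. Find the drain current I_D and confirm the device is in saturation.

V_G = V_DD·R_2/(R_1+R_2) = 9.7×39/86 = 4.4 V.
Assume saturation: I_D = (k_n/2)(V_GS − V_t)² with V_GS = V_G − I_D·R_S = 4.4 − 4.7·I_D.
Substituting gives 4.09·I_D² − 4.65·I_D + 0.815 = 0, with roots I_D = 0.216 or 0.921 mA.
The root I_D = 0.921 mA gives V_GS = 0.0683 V ≤ V_t, so take I_D = 0.216 mA.
Then V_GS = 3.38 V and V_DS = V_DD − I_D(R_D+R_S) = 9.7 − 0.216×8.6 = 7.84 V.
Saturation requires V_DS ≥ V_GS − V_t = 1.08 V; 7.84 ≥ 1.08 ✓.

I_D ≈ 0.22 mA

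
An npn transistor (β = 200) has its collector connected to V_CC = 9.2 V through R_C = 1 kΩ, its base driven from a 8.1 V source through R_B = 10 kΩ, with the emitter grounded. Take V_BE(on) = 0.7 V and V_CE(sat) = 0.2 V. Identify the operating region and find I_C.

Assume active: I_B = (8.1 − 0.7)/10 = 0.74 mA, giving I_C = β·I_B = 148 mA.
But then V_CE = 9.2 − 148×1 = -139 V < V_CE(sat) = 0.2 V — impossible in the active region.
So the transistor is saturated. With V_CE = 0.2 V, I_C = (V_CC − 0.2)/R_C = 9/1 = 9 mA.
Check: β·I_B = 148 mA > I_C = 9 mA, confirming saturation.

saturation; I_C ≈ 9 mA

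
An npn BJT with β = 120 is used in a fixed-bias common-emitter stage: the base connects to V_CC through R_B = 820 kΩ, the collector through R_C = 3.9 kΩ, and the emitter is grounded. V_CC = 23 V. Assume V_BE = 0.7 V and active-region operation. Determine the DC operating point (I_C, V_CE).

Base loop: V_CC = I_B·R_B + V_BE, so I_B = (23 − 0.7)/820 kΩ = 0.0272 mA.
In the active region I_C = β·I_B = 120 × 0.0272 = 3.26 mA.
Collector loop: V_CE = V_CC − I_C·R_C = 23 − 3.26×3.9 = 10.3 V.
Since V_CE = 10.3 V > V_CE(sat) ≈ 0.2 V, the transistor is in the active region as assumed.

I_C ≈ 3.3 mA, V_CE ≈ 10 V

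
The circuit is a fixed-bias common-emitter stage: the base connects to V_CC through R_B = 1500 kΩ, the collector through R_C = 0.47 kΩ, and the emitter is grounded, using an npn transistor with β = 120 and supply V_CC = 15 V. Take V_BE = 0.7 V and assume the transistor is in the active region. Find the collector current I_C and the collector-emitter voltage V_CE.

Base loop: V_CC = I_B·R_B + V_BE, so I_B = (15 − 0.7)/1500 kΩ = 0.00953 mA.
In the active region I_C = β·I_B = 120 × 0.00953 = 1.14 mA.
Collector loop: V_CE = V_CC − I_C·R_C = 15 − 1.14×0.47 = 14.5 V.
Since V_CE = 14.5 V > V_CE(sat) ≈ 0.2 V, the transistor is in the active region as assumed.

I_C ≈ 1.1 mA, V_CE ≈ 14 V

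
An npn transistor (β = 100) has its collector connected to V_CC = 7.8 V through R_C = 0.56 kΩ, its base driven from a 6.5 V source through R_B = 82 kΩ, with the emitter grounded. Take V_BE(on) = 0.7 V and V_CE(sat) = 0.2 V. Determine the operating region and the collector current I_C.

Assume active. Base-emitter loop: I_B = (V_BB − V_BE)/R_B = (6.5 − 0.7)/82 = 0.0707 mA.
I_C = β·I_B = 100×0.0707 = 7.07 mA.
V_CE = V_CC − I_C·R_C = 7.8 − 7.07×0.56 = 3.84 V > V_CE(sat), so the active-region assumption holds.

active; I_C ≈ 7.1 mA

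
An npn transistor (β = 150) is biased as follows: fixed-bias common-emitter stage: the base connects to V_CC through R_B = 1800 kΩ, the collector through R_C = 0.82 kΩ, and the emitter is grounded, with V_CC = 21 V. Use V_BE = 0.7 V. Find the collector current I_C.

I_C ≈ 1.7 mA

Base loop: V_CC = I_B·R_B + V_BE, so I_B = (21 − 0.7)/1800 kΩ = 0.0113 mA.
In the active region I_C = β·I_B = 150 × 0.0113 = 1.69 mA.
Collector loop: V_CE = V_CC − I_C·R_C = 21 − 1.69×0.82 = 19.6 V.
Since V_CE = 19.6 V > V_CE(sat) ≈ 0.2 V, the transistor is in the active region as assumed.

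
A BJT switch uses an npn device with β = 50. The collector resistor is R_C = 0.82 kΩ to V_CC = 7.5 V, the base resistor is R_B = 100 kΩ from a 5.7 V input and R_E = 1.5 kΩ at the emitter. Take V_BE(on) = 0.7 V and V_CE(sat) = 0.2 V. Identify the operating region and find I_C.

active; I_C ≈ 1.4 mA

Assume active. Base-emitter loop: I_B = (V_BB − V_BE)/(R_B + (β+1)R_E) = (5.7 − 0.7)/(100 + 51×1.5) = 0.0283 mA.
I_C = β·I_B = 50×0.0283 = 1.42 mA.
V_CE = V_CC − I_C·R_C − I_E·R_E = 7.5 − 1.42×0.82 − 1.44×1.5 = 4.17 V > V_CE(sat), so the active-region assumption holds.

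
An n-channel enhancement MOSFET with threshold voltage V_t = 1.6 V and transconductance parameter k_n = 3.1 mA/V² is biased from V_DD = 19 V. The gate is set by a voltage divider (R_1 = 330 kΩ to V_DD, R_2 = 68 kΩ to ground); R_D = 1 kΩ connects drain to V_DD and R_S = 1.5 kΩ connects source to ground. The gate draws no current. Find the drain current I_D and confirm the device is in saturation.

I_D ≈ 0.66 mA

V_G = V_DD·R_2/(R_1+R_2) = 19×68/398 = 3.25 V.
Assume saturation: I_D = (k_n/2)(V_GS − V_t)² with V_GS = V_G − I_D·R_S = 3.25 − 1.5·I_D.
Substituting gives 3.49·I_D² − 8.65·I_D + 4.2 = 0, with roots I_D = 0.662 or 1.82 mA.
The root I_D = 1.82 mA gives V_GS = 0.516 V ≤ V_t, so take I_D = 0.662 mA.
Then V_GS = 2.25 V and V_DS = V_DD − I_D(R_D+R_S) = 19 − 0.662×2.5 = 17.3 V.
Saturation requires V_DS ≥ V_GS − V_t = 0.653 V; 17.3 ≥ 0.653 ✓.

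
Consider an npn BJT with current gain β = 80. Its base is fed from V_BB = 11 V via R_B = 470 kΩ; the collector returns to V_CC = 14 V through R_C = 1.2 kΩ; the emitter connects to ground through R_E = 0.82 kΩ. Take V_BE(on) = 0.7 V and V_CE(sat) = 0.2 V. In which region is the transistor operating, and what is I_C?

active; I_C ≈ 1.5 mA

Assume active. Base-emitter loop: I_B = (V_BB − V_BE)/(R_B + (β+1)R_E) = (11 − 0.7)/(470 + 81×0.82) = 0.0192 mA.
I_C = β·I_B = 80×0.0192 = 1.54 mA.
V_CE = V_CC − I_C·R_C − I_E·R_E = 14 − 1.54×1.2 − 1.56×0.82 = 10.9 V > V_CE(sat), so the active-region assumption holds.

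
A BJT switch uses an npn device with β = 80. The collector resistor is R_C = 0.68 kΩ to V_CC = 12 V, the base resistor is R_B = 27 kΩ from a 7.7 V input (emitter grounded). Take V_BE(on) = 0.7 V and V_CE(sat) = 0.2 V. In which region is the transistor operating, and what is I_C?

Assume active: I_B = (7.7 − 0.7)/27 = 0.259 mA, giving I_C = β·I_B = 20.7 mA.
But then V_CE = 12 − 20.7×0.68 = -2.1 V < V_CE(sat) = 0.2 V — impossible in the active region.
So the transistor is saturated. With V_CE = 0.2 V, I_C = (V_CC − 0.2)/R_C = 11.8/0.68 = 17.4 mA.
Check: β·I_B = 20.7 mA > I_C = 17.4 mA, confirming saturation.

saturation; I_C ≈ 17 mA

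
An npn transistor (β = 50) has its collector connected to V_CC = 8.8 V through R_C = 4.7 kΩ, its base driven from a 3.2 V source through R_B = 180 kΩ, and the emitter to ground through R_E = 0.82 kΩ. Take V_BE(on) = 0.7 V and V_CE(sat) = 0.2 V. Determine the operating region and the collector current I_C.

Assume active. Base-emitter loop: I_B = (V_BB − V_BE)/(R_B + (β+1)R_E) = (3.2 − 0.7)/(180 + 51×0.82) = 0.0113 mA.
I_C = β·I_B = 50×0.0113 = 0.564 mA.
V_CE = V_CC − I_C·R_C − I_E·R_E = 8.8 − 0.564×4.7 − 0.575×0.82 = 5.68 V > V_CE(sat), so the active-region assumption holds.

active; I_C ≈ 0.56 mA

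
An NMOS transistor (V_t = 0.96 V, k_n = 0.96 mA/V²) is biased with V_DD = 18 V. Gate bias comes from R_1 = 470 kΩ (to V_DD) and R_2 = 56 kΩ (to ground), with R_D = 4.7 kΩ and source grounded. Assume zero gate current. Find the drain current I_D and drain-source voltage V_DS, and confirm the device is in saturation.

I_D ≈ 0.44 mA, V_DS ≈ 16 V

V_G = V_DD·R_2/(R_1+R_2) = 18×56/526 = 1.92 V. With the source grounded, V_GS = V_G = 1.92 V.
Assume saturation: I_D = (k_n/2)(V_GS − V_t)² = (0.96/2)×(1.92 − 0.96)² = 0.48×0.956² = 0.439 mA.
V_DS = V_DD − I_D·R_D = 18 − 0.439×4.7 = 15.9 V.
Saturation requires V_DS ≥ V_GS − V_t = 0.956 V; 15.9 ≥ 0.956 ✓.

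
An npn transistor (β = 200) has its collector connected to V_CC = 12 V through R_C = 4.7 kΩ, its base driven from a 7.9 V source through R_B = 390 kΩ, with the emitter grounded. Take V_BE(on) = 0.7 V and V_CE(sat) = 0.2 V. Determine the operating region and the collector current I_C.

Assume active: I_B = (7.9 − 0.7)/390 = 0.0185 mA, giving I_C = β·I_B = 3.69 mA.
But then V_CE = 12 − 3.69×4.7 = -5.35 V < V_CE(sat) = 0.2 V — impossible in the active region.
So the transistor is saturated. With V_CE = 0.2 V, I_C = (V_CC − 0.2)/R_C = 11.8/4.7 = 2.51 mA.
Check: β·I_B = 3.69 mA > I_C = 2.51 mA, confirming saturation.

saturation; I_C ≈ 2.5 mA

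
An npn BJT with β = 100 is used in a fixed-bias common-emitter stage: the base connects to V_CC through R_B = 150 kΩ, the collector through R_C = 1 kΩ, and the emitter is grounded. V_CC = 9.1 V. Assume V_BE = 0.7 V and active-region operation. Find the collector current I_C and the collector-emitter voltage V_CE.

Base loop: V_CC = I_B·R_B + V_BE, so I_B = (9.1 − 0.7)/150 kΩ = 0.056 mA.
In the active region I_C = β·I_B = 100 × 0.056 = 5.6 mA.
Collector loop: V_CE = V_CC − I_C·R_C = 9.1 − 5.6×1 = 3.5 V.
Since V_CE = 3.5 V > V_CE(sat) ≈ 0.2 V, the transistor is in the active region as assumed.

I_C ≈ 5.6 mA, V_CE ≈ 3.5 V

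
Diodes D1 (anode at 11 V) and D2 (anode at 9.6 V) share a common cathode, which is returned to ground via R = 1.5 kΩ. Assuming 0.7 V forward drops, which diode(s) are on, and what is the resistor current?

Only D1 conducts; I_R ≈ 6.9 mA

Assume both conduct. Then node N would need to be at both 11−0.7 = 10.3 V and 9.6−0.7 = 8.9 V, which is impossible.
Assume only D1 conducts: V_N = 11 − 0.7 = 10.3 V, so I_R = 10.3/1.5 = 6.87 mA.
Check D2: its anode-to-cathode voltage is 9.6 − 10.3 = -0.7 V < 0.7 V, so it is off. The assumption is consistent.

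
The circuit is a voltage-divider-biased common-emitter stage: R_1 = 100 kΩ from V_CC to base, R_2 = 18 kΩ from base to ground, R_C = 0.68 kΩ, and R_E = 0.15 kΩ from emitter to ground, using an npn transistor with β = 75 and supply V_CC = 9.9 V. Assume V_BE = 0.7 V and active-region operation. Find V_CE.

Thevenize the base divider: V_Th = V_CC·R_2/(R_1+R_2) = 9.9×18/118 = 1.51 V, R_Th = R_1‖R_2 = 15.3 kΩ.
Base-emitter loop: V_Th = I_B·R_Th + V_BE + (β+1)I_B·R_E, so I_B = (1.51 − 0.7) / (15.3 + 76×0.15) = 0.0304 mA.
I_C = β·I_B = 75×0.0304 = 2.28 mA, and I_E = (β+1)I_B = 2.31 mA.
V_CE = V_CC − I_C·R_C − I_E·R_E = 9.9 − 2.28×0.68 − 2.31×0.15 = 8 V.
V_CE = 8 V > 0.2 V confirms active-region operation.

V_CE ≈ 8 V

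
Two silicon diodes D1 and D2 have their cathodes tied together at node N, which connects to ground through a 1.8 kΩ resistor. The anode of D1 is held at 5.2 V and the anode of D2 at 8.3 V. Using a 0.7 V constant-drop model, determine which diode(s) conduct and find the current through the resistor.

Assume both conduct. Then node N would need to be at both 5.2−0.7 = 4.5 V and 8.3−0.7 = 7.6 V, which is impossible.
Assume only D2 conducts: V_N = 8.3 − 0.7 = 7.6 V, so I_R = 7.6/1.8 = 4.22 mA.
Check D1: its anode-to-cathode voltage is 5.2 − 7.6 = -2.4 V < 0.7 V, so it is off. The assumption is consistent.

Only D2 conducts; I_R ≈ 4.2 mA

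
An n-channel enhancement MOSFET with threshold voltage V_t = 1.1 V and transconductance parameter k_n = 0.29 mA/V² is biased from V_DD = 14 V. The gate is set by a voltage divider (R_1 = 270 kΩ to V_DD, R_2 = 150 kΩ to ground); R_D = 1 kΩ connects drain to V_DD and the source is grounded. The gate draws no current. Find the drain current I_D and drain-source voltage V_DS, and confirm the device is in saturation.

I_D ≈ 2.2 mA, V_DS ≈ 12 V

V_G = V_DD·R_2/(R_1+R_2) = 14×150/420 = 5 V. With the source grounded, V_GS = V_G = 5 V.
Assume saturation: I_D = (k_n/2)(V_GS − V_t)² = (0.29/2)×(5 − 1.1)² = 0.145×3.9² = 2.21 mA.
V_DS = V_DD − I_D·R_D = 14 − 2.21×1 = 11.8 V.
Saturation requires V_DS ≥ V_GS − V_t = 3.9 V; 11.8 ≥ 3.9 ✓.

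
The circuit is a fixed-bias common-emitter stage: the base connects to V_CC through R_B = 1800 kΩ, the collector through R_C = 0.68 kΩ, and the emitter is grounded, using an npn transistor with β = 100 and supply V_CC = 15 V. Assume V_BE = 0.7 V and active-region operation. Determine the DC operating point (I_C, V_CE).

Base loop: V_CC = I_B·R_B + V_BE, so I_B = (15 − 0.7)/1800 kΩ = 0.00794 mA.
In the active region I_C = β·I_B = 100 × 0.00794 = 0.794 mA.
Collector loop: V_CE = V_CC − I_C·R_C = 15 − 0.794×0.68 = 14.5 V.
Since V_CE = 14.5 V > V_CE(sat) ≈ 0.2 V, the transistor is in the active region as assumed.

I_C ≈ 0.79 mA, V_CE ≈ 14 V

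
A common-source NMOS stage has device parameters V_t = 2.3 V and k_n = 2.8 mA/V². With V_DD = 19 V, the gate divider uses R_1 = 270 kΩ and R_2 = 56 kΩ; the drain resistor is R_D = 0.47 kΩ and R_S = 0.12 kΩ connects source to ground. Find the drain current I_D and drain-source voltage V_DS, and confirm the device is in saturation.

V_G = V_DD·R_2/(R_1+R_2) = 19×56/326 = 3.26 V.
Assume saturation: I_D = (k_n/2)(V_GS − V_t)² with V_GS = V_G − I_D·R_S = 3.26 − 0.12·I_D.
Substituting gives 0.0202·I_D² − 1.32·I_D + 1.3 = 0, with roots I_D = 0.998 or 64.7 mA.
The root I_D = 64.7 mA gives V_GS = -4.5 V ≤ V_t, so take I_D = 0.998 mA.
Then V_GS = 3.14 V and V_DS = V_DD − I_D(R_D+R_S) = 19 − 0.998×0.59 = 18.4 V.
Saturation requires V_DS ≥ V_GS − V_t = 0.844 V; 18.4 ≥ 0.844 ✓.

I_D ≈ 1 mA, V_DS ≈ 18 V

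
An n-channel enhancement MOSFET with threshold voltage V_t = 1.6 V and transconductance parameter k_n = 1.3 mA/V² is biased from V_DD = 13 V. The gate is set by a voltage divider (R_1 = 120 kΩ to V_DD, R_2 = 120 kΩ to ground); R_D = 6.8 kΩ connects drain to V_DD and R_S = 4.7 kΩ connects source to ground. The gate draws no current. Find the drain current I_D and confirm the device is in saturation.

V_G = V_DD·R_2/(R_1+R_2) = 13×120/240 = 6.5 V.
Assume saturation: I_D = (k_n/2)(V_GS − V_t)² with V_GS = V_G − I_D·R_S = 6.5 − 4.7·I_D.
Substituting gives 14.4·I_D² − 30.9·I_D + 15.6 = 0, with roots I_D = 0.806 or 1.35 mA.
The root I_D = 1.35 mA gives V_GS = 0.159 V ≤ V_t, so take I_D = 0.806 mA.
Then V_GS = 2.71 V and V_DS = V_DD − I_D(R_D+R_S) = 13 − 0.806×11.5 = 3.73 V.
Saturation requires V_DS ≥ V_GS − V_t = 1.11 V; 3.73 ≥ 1.11 ✓.

I_D ≈ 0.81 mA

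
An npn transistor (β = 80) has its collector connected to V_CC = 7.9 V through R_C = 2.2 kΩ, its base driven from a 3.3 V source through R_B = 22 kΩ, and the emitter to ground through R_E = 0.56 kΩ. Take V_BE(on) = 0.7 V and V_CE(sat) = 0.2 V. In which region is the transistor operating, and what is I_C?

Assume active: I_B = (3.3 − 0.7)/(22 + 81×0.56) = 0.0386 mA, I_C = β·I_B = 3.09 mA.
Then V_CE = 7.9 − 3.09×2.2 − 3.13×0.56 = -0.644 V < 0.2 V — the active assumption fails.
Re-solve with V_CE = 0.2 V. KCL at the emitter: V_E/R_E = (V_BB−0.7−V_E)/R_B + (V_CC−0.2−V_E)/R_C, giving V_E = 1.58 V.
I_C = (V_CC − 0.2 − V_E)/R_C = (7.7 − 1.58)/2.2 = 2.78 mA.
Check: I_B = (2.6 − 1.58)/22 = 0.0462 mA, and β·I_B = 3.7 mA > I_C, confirming saturation.

saturation; I_C ≈ 2.8 mA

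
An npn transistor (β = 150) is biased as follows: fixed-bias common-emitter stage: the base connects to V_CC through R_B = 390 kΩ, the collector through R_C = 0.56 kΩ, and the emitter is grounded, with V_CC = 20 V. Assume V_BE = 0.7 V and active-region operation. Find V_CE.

V_CE ≈ 16 V

Base loop: V_CC = I_B·R_B + V_BE, so I_B = (20 − 0.7)/390 kΩ = 0.0495 mA.
In the active region I_C = β·I_B = 150 × 0.0495 = 7.42 mA.
Collector loop: V_CE = V_CC − I_C·R_C = 20 − 7.42×0.56 = 15.8 V.
Since V_CE = 15.8 V > V_CE(sat) ≈ 0.2 V, the transistor is in the active region as assumed.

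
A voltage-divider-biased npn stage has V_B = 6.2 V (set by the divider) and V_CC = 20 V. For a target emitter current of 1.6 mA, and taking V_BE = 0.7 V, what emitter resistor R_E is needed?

R_E ≈ 3.4 kΩ

V_E = V_B − V_BE = 6.2 − 0.7 = 5.5 V.
R_E = V_E / I_E = 5.5 / 1.6 = 3.44 kΩ.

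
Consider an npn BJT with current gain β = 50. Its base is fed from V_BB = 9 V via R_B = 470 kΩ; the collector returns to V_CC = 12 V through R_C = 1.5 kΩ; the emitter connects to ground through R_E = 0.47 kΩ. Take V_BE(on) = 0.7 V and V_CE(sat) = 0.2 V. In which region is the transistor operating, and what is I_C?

Assume active. Base-emitter loop: I_B = (V_BB − V_BE)/(R_B + (β+1)R_E) = (9 − 0.7)/(470 + 51×0.47) = 0.0168 mA.
I_C = β·I_B = 50×0.0168 = 0.84 mA.
V_CE = V_CC − I_C·R_C − I_E·R_E = 12 − 0.84×1.5 − 0.857×0.47 = 10.3 V > V_CE(sat), so the active-region assumption holds.

active; I_C ≈ 0.84 mA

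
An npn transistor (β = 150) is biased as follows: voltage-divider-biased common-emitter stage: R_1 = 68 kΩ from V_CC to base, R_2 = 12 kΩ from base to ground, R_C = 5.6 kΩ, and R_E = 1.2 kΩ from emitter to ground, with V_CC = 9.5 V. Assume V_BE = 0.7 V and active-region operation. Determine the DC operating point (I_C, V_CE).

Thevenize the base divider: V_Th = V_CC·R_2/(R_1+R_2) = 9.5×12/80 = 1.43 V, R_Th = R_1‖R_2 = 10.2 kΩ.
Base-emitter loop: V_Th = I_B·R_Th + V_BE + (β+1)I_B·R_E, so I_B = (1.43 − 0.7) / (10.2 + 151×1.2) = 0.00379 mA.
I_C = β·I_B = 150×0.00379 = 0.568 mA, and I_E = (β+1)I_B = 0.572 mA.
V_CE = V_CC − I_C·R_C − I_E·R_E = 9.5 − 0.568×5.6 − 0.572×1.2 = 5.63 V.
V_CE = 5.63 V > 0.2 V confirms active-region operation.

I_C ≈ 0.57 mA, V_CE ≈ 5.6 V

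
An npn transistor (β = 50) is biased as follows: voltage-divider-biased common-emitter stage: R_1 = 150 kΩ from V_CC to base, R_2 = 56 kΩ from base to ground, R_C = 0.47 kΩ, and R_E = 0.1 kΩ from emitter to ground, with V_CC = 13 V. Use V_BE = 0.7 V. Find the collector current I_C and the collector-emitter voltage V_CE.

Thevenize the base divider: V_Th = V_CC·R_2/(R_1+R_2) = 13×56/206 = 3.53 V, R_Th = R_1‖R_2 = 40.8 kΩ.
Base-emitter loop: V_Th = I_B·R_Th + V_BE + (β+1)I_B·R_E, so I_B = (3.53 − 0.7) / (40.8 + 51×0.1) = 0.0618 mA.
I_C = β·I_B = 50×0.0618 = 3.09 mA, and I_E = (β+1)I_B = 3.15 mA.
V_CE = V_CC − I_C·R_C − I_E·R_E = 13 − 3.09×0.47 − 3.15×0.1 = 11.2 V.
V_CE = 11.2 V > 0.2 V confirms active-region operation.

I_C ≈ 3.1 mA, V_CE ≈ 11 V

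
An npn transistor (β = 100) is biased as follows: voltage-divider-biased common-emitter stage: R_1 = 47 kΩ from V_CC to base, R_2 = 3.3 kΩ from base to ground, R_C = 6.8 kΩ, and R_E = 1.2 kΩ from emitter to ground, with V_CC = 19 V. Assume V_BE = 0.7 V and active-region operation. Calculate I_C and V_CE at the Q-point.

I_C ≈ 0.44 mA, V_CE ≈ 15 V

Thevenize the base divider: V_Th = V_CC·R_2/(R_1+R_2) = 19×3.3/50.3 = 1.25 V, R_Th = R_1‖R_2 = 3.08 kΩ.
Base-emitter loop: V_Th = I_B·R_Th + V_BE + (β+1)I_B·R_E, so I_B = (1.25 − 0.7) / (3.08 + 101×1.2) = 0.0044 mA.
I_C = β·I_B = 100×0.0044 = 0.44 mA, and I_E = (β+1)I_B = 0.444 mA.
V_CE = V_CC − I_C·R_C − I_E·R_E = 19 − 0.44×6.8 − 0.444×1.2 = 15.5 V.
V_CE = 15.5 V > 0.2 V confirms active-region operation.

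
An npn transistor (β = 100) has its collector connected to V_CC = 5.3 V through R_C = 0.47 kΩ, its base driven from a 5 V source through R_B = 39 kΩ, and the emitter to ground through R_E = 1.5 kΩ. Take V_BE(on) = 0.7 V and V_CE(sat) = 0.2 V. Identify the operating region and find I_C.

Assume active. Base-emitter loop: I_B = (V_BB − V_BE)/(R_B + (β+1)R_E) = (5 − 0.7)/(39 + 101×1.5) = 0.0226 mA.
I_C = β·I_B = 100×0.0226 = 2.26 mA.
V_CE = V_CC − I_C·R_C − I_E·R_E = 5.3 − 2.26×0.47 − 2.28×1.5 = 0.819 V > V_CE(sat), so the active-region assumption holds.

active; I_C ≈ 2.3 mA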